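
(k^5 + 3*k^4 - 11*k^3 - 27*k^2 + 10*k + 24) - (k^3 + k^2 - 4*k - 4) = k^5 + 3*k^4 - 12*k^3 - 28*k^2 + 14*k + 28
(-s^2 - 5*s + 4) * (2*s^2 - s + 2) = -2*s^4 - 9*s^3 + 11*s^2 - 14*s + 8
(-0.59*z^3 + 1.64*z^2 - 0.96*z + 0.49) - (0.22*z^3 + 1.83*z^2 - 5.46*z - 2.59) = -0.81*z^3 - 0.19*z^2 + 4.5*z + 3.08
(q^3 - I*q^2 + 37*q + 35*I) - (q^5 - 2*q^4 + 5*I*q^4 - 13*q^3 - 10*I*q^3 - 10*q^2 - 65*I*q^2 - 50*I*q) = -q^5 + 2*q^4 - 5*I*q^4 + 14*q^3 + 10*I*q^3 + 10*q^2 + 64*I*q^2 + 37*q + 50*I*q + 35*I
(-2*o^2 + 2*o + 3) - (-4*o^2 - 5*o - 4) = 2*o^2 + 7*o + 7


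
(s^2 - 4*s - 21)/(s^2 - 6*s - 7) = (s + 3)/(s + 1)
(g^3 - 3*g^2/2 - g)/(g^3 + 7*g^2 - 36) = g*(2*g + 1)/(2*(g^2 + 9*g + 18))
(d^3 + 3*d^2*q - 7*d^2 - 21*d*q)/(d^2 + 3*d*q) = d - 7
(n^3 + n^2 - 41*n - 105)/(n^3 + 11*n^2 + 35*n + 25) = (n^2 - 4*n - 21)/(n^2 + 6*n + 5)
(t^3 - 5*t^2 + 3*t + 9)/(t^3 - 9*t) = (t^2 - 2*t - 3)/(t*(t + 3))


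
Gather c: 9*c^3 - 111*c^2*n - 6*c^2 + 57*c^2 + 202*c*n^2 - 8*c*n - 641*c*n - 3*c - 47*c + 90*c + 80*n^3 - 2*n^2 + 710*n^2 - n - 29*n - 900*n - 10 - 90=9*c^3 + c^2*(51 - 111*n) + c*(202*n^2 - 649*n + 40) + 80*n^3 + 708*n^2 - 930*n - 100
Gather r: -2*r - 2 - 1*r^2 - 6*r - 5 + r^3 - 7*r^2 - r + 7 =r^3 - 8*r^2 - 9*r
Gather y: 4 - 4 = 0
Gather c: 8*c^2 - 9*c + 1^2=8*c^2 - 9*c + 1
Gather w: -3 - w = -w - 3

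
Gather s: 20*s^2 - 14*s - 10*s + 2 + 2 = 20*s^2 - 24*s + 4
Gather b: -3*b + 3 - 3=-3*b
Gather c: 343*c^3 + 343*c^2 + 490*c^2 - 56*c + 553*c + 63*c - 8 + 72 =343*c^3 + 833*c^2 + 560*c + 64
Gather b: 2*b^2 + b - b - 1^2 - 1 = 2*b^2 - 2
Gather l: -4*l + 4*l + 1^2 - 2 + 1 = 0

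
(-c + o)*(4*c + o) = -4*c^2 + 3*c*o + o^2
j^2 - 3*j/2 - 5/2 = (j - 5/2)*(j + 1)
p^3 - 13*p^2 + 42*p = p*(p - 7)*(p - 6)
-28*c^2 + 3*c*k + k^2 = (-4*c + k)*(7*c + k)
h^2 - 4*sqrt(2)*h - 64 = (h - 8*sqrt(2))*(h + 4*sqrt(2))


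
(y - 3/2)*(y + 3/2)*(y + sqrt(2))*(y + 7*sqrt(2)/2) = y^4 + 9*sqrt(2)*y^3/2 + 19*y^2/4 - 81*sqrt(2)*y/8 - 63/4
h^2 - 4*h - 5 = (h - 5)*(h + 1)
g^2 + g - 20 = (g - 4)*(g + 5)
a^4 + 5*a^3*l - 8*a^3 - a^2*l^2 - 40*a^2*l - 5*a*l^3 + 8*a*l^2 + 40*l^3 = (a - 8)*(a - l)*(a + l)*(a + 5*l)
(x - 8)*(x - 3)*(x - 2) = x^3 - 13*x^2 + 46*x - 48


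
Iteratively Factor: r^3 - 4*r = (r - 2)*(r^2 + 2*r) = r*(r - 2)*(r + 2)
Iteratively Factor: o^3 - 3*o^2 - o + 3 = (o - 1)*(o^2 - 2*o - 3) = (o - 3)*(o - 1)*(o + 1)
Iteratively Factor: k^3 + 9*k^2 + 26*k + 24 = (k + 4)*(k^2 + 5*k + 6) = (k + 3)*(k + 4)*(k + 2)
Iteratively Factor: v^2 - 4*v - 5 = (v - 5)*(v + 1)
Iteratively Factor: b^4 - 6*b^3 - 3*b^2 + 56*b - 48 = (b + 3)*(b^3 - 9*b^2 + 24*b - 16) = (b - 4)*(b + 3)*(b^2 - 5*b + 4) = (b - 4)*(b - 1)*(b + 3)*(b - 4)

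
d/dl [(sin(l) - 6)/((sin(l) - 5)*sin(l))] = (-cos(l) + 12/tan(l) - 30*cos(l)/sin(l)^2)/(sin(l) - 5)^2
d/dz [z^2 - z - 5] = 2*z - 1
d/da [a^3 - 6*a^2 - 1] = 3*a*(a - 4)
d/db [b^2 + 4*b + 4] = 2*b + 4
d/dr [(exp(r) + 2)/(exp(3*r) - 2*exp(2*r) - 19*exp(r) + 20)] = ((exp(r) + 2)*(-3*exp(2*r) + 4*exp(r) + 19) + exp(3*r) - 2*exp(2*r) - 19*exp(r) + 20)*exp(r)/(exp(3*r) - 2*exp(2*r) - 19*exp(r) + 20)^2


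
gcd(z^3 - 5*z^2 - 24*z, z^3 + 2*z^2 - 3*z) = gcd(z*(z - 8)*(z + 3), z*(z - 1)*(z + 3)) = z^2 + 3*z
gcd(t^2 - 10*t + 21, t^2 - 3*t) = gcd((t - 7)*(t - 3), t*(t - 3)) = t - 3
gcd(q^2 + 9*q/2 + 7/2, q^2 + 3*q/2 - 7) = q + 7/2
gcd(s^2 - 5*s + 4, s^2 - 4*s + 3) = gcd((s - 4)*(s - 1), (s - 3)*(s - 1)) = s - 1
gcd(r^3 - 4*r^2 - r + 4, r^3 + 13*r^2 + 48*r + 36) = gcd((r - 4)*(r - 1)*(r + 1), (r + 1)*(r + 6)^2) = r + 1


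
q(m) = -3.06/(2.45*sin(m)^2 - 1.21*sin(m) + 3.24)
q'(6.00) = -0.53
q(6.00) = -0.81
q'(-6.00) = 0.05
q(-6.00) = -0.99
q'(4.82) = -0.04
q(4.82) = -0.45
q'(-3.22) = 0.25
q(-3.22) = -0.97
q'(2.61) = -0.32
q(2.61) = -0.94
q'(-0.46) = -0.51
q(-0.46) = -0.72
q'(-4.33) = -0.21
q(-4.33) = -0.72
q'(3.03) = 0.21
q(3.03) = -0.98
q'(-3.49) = -0.14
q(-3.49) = -0.98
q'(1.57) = 0.00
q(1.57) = -0.68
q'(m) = -3.06*(-4.9*sin(m)*cos(m) + 1.21*cos(m))/(2.45*sin(m)^2 - 1.21*sin(m) + 3.24)^2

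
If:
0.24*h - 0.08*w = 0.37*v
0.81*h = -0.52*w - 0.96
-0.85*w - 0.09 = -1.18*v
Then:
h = -0.78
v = -0.37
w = -0.62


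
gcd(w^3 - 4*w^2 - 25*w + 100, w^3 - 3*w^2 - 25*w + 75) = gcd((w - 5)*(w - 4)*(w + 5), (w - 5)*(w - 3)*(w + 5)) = w^2 - 25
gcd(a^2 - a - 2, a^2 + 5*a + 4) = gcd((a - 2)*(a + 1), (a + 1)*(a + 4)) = a + 1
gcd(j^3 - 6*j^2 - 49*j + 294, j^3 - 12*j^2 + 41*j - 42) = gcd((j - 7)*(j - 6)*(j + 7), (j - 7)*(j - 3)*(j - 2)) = j - 7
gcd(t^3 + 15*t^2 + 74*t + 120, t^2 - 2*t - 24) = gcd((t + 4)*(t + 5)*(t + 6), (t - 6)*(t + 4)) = t + 4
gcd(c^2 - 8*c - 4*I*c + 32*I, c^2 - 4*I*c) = c - 4*I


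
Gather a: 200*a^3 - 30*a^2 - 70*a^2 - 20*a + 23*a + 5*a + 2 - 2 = 200*a^3 - 100*a^2 + 8*a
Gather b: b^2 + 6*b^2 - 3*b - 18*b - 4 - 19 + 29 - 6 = 7*b^2 - 21*b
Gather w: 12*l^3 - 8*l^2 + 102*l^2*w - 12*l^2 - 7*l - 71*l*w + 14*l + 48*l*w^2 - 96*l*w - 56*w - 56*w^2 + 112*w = 12*l^3 - 20*l^2 + 7*l + w^2*(48*l - 56) + w*(102*l^2 - 167*l + 56)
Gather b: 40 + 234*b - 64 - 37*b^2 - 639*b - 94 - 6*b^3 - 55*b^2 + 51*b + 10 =-6*b^3 - 92*b^2 - 354*b - 108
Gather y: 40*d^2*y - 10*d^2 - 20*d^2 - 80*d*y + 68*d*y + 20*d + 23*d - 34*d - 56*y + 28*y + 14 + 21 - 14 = -30*d^2 + 9*d + y*(40*d^2 - 12*d - 28) + 21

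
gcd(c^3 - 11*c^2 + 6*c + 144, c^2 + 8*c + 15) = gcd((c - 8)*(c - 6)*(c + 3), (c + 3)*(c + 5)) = c + 3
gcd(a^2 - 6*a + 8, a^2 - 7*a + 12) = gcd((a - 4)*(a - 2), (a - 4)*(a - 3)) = a - 4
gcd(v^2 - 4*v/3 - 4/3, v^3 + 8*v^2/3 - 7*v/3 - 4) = 1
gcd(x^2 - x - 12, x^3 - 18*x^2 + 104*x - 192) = x - 4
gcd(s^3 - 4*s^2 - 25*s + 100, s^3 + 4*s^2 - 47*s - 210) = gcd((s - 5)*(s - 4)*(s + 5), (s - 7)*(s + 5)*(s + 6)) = s + 5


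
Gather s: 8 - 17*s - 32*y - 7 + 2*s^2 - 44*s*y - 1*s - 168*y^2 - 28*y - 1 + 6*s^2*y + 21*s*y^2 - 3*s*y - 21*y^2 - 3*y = s^2*(6*y + 2) + s*(21*y^2 - 47*y - 18) - 189*y^2 - 63*y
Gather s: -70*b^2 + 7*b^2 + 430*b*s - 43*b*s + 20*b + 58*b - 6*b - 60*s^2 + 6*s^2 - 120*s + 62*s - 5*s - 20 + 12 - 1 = -63*b^2 + 72*b - 54*s^2 + s*(387*b - 63) - 9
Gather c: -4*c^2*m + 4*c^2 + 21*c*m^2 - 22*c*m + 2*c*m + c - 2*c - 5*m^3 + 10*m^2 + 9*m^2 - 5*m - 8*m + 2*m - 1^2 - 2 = c^2*(4 - 4*m) + c*(21*m^2 - 20*m - 1) - 5*m^3 + 19*m^2 - 11*m - 3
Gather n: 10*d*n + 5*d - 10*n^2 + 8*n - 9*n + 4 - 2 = 5*d - 10*n^2 + n*(10*d - 1) + 2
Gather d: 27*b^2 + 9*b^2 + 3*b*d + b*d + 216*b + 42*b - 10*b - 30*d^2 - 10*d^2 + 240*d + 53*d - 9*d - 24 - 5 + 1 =36*b^2 + 248*b - 40*d^2 + d*(4*b + 284) - 28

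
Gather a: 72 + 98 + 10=180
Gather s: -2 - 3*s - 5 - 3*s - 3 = -6*s - 10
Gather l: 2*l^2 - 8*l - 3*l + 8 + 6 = 2*l^2 - 11*l + 14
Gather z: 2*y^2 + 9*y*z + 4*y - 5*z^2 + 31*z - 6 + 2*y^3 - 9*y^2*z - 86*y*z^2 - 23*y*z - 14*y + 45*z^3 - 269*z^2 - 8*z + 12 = 2*y^3 + 2*y^2 - 10*y + 45*z^3 + z^2*(-86*y - 274) + z*(-9*y^2 - 14*y + 23) + 6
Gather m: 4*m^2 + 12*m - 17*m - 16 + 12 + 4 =4*m^2 - 5*m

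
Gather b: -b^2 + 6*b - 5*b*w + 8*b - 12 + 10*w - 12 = -b^2 + b*(14 - 5*w) + 10*w - 24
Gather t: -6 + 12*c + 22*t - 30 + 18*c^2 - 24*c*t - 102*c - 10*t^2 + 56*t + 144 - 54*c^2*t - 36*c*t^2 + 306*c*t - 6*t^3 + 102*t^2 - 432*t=18*c^2 - 90*c - 6*t^3 + t^2*(92 - 36*c) + t*(-54*c^2 + 282*c - 354) + 108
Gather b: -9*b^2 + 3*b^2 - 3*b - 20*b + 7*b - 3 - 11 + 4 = -6*b^2 - 16*b - 10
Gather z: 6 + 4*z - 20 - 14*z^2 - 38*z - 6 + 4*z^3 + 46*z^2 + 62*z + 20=4*z^3 + 32*z^2 + 28*z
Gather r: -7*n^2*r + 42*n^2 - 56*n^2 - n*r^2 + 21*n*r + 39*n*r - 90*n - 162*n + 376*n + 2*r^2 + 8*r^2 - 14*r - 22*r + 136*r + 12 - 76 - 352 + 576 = -14*n^2 + 124*n + r^2*(10 - n) + r*(-7*n^2 + 60*n + 100) + 160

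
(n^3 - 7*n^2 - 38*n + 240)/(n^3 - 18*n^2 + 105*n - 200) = (n + 6)/(n - 5)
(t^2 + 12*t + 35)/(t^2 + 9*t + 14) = (t + 5)/(t + 2)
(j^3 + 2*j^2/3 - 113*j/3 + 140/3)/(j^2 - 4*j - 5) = (3*j^2 + 17*j - 28)/(3*(j + 1))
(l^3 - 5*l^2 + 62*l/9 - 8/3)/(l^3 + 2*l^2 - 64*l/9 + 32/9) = (l - 3)/(l + 4)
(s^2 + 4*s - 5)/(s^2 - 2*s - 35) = (s - 1)/(s - 7)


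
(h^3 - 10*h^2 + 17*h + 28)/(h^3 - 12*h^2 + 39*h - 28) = (h + 1)/(h - 1)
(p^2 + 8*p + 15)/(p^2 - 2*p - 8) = (p^2 + 8*p + 15)/(p^2 - 2*p - 8)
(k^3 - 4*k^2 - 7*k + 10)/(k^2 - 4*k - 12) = (k^2 - 6*k + 5)/(k - 6)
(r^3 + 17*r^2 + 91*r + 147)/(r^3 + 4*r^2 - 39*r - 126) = (r + 7)/(r - 6)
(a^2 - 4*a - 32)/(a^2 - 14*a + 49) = (a^2 - 4*a - 32)/(a^2 - 14*a + 49)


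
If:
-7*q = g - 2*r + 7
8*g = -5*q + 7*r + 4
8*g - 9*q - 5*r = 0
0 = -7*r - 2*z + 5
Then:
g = 69/2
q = 13/2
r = 87/2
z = -599/4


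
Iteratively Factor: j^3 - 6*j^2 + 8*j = (j - 4)*(j^2 - 2*j) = j*(j - 4)*(j - 2)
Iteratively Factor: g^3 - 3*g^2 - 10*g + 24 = (g - 4)*(g^2 + g - 6) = (g - 4)*(g + 3)*(g - 2)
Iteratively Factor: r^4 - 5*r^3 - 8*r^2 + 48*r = (r - 4)*(r^3 - r^2 - 12*r) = r*(r - 4)*(r^2 - r - 12) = r*(r - 4)*(r + 3)*(r - 4)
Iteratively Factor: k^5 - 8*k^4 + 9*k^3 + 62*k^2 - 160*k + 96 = (k - 4)*(k^4 - 4*k^3 - 7*k^2 + 34*k - 24) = (k - 4)*(k + 3)*(k^3 - 7*k^2 + 14*k - 8) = (k - 4)*(k - 1)*(k + 3)*(k^2 - 6*k + 8) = (k - 4)^2*(k - 1)*(k + 3)*(k - 2)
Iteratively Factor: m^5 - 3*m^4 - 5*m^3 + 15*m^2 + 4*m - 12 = (m + 2)*(m^4 - 5*m^3 + 5*m^2 + 5*m - 6) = (m - 2)*(m + 2)*(m^3 - 3*m^2 - m + 3) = (m - 3)*(m - 2)*(m + 2)*(m^2 - 1) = (m - 3)*(m - 2)*(m - 1)*(m + 2)*(m + 1)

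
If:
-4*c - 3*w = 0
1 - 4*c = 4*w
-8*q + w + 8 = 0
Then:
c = -3/4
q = 9/8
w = 1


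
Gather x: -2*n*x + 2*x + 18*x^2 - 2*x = -2*n*x + 18*x^2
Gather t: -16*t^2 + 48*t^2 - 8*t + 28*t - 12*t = 32*t^2 + 8*t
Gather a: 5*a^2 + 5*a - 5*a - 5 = 5*a^2 - 5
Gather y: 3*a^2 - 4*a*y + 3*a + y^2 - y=3*a^2 + 3*a + y^2 + y*(-4*a - 1)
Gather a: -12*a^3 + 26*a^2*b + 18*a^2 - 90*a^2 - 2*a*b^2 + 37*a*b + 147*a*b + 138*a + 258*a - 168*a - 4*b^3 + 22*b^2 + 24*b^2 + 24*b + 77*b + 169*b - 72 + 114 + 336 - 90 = -12*a^3 + a^2*(26*b - 72) + a*(-2*b^2 + 184*b + 228) - 4*b^3 + 46*b^2 + 270*b + 288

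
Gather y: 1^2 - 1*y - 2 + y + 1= 0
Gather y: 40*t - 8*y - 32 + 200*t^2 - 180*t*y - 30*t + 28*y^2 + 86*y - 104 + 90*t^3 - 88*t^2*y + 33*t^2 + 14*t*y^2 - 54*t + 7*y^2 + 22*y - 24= 90*t^3 + 233*t^2 - 44*t + y^2*(14*t + 35) + y*(-88*t^2 - 180*t + 100) - 160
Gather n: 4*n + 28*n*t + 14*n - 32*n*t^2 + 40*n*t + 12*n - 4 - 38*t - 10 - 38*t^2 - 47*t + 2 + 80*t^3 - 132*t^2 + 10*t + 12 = n*(-32*t^2 + 68*t + 30) + 80*t^3 - 170*t^2 - 75*t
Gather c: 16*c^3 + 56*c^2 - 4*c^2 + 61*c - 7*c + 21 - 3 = 16*c^3 + 52*c^2 + 54*c + 18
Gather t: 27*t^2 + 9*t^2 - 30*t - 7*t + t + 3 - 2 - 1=36*t^2 - 36*t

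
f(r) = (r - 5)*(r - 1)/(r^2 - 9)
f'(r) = -2*r*(r - 5)*(r - 1)/(r^2 - 9)^2 + (r - 5)/(r^2 - 9) + (r - 1)/(r^2 - 9) = 2*(3*r^2 - 14*r + 27)/(r^4 - 18*r^2 + 81)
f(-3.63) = 9.57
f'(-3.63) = 13.45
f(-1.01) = -1.51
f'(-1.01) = 1.39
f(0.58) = -0.21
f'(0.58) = 0.53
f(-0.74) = -1.18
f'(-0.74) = 1.09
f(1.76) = 0.42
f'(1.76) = 0.67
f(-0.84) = -1.30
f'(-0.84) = 1.19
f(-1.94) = -3.90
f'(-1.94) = 4.77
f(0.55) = -0.23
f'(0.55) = 0.53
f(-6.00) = 2.85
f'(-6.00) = 0.60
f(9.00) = 0.44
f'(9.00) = 0.06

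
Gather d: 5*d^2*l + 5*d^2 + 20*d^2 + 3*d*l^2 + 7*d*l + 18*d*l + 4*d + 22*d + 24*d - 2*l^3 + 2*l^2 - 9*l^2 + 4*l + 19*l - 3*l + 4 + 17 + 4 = d^2*(5*l + 25) + d*(3*l^2 + 25*l + 50) - 2*l^3 - 7*l^2 + 20*l + 25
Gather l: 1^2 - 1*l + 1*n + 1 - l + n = -2*l + 2*n + 2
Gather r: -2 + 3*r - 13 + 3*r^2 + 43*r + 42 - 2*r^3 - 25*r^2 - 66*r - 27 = -2*r^3 - 22*r^2 - 20*r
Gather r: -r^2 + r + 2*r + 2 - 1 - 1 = -r^2 + 3*r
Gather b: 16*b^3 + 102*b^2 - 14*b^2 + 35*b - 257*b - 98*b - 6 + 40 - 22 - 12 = 16*b^3 + 88*b^2 - 320*b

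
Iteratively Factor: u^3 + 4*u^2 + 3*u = (u + 1)*(u^2 + 3*u) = (u + 1)*(u + 3)*(u)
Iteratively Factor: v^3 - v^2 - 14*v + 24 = (v + 4)*(v^2 - 5*v + 6) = (v - 2)*(v + 4)*(v - 3)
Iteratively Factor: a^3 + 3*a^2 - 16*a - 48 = (a + 4)*(a^2 - a - 12) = (a - 4)*(a + 4)*(a + 3)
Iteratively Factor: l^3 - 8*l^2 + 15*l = (l - 5)*(l^2 - 3*l) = l*(l - 5)*(l - 3)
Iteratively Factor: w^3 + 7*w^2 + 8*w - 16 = (w + 4)*(w^2 + 3*w - 4) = (w + 4)^2*(w - 1)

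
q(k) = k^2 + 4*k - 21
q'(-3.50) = -3.00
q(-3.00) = -24.00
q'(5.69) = 15.38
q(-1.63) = -24.86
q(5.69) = 34.14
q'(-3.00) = -2.00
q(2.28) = -6.68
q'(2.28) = 8.56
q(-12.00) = 75.00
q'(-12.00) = -20.00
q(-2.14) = -24.98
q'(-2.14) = -0.28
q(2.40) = -5.64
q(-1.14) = -24.26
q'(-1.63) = 0.74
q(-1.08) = -24.15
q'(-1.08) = 1.84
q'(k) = 2*k + 4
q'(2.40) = 8.80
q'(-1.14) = 1.72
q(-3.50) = -22.75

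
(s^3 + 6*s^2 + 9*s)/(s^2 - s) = (s^2 + 6*s + 9)/(s - 1)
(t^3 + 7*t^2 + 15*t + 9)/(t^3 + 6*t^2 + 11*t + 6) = (t + 3)/(t + 2)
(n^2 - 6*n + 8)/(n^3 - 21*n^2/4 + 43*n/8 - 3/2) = 8*(n - 2)/(8*n^2 - 10*n + 3)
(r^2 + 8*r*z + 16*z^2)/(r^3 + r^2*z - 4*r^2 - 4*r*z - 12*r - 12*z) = (r^2 + 8*r*z + 16*z^2)/(r^3 + r^2*z - 4*r^2 - 4*r*z - 12*r - 12*z)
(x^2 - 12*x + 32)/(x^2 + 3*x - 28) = (x - 8)/(x + 7)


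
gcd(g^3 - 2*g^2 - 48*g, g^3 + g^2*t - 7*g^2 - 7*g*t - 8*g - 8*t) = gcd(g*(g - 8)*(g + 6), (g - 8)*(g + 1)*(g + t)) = g - 8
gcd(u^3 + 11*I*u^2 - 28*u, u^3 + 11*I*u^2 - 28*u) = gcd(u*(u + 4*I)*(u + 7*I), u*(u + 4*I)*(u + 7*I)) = u^3 + 11*I*u^2 - 28*u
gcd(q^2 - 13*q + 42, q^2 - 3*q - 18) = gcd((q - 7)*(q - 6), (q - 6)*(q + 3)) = q - 6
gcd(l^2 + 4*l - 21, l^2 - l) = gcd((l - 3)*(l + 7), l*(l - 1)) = 1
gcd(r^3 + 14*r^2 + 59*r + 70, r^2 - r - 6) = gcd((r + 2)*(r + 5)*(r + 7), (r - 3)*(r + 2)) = r + 2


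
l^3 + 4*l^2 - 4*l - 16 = (l - 2)*(l + 2)*(l + 4)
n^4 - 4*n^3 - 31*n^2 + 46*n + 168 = (n - 7)*(n - 3)*(n + 2)*(n + 4)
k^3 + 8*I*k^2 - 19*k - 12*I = (k + I)*(k + 3*I)*(k + 4*I)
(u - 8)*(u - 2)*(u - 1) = u^3 - 11*u^2 + 26*u - 16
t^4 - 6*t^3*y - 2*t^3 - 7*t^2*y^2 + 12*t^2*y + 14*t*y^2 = t*(t - 2)*(t - 7*y)*(t + y)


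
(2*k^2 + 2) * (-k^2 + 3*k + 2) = -2*k^4 + 6*k^3 + 2*k^2 + 6*k + 4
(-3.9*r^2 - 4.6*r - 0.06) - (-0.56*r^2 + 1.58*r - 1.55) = -3.34*r^2 - 6.18*r + 1.49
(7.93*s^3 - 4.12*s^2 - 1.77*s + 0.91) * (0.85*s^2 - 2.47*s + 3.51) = 6.7405*s^5 - 23.0891*s^4 + 36.5062*s^3 - 9.3158*s^2 - 8.4604*s + 3.1941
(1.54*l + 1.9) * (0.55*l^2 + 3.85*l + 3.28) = 0.847*l^3 + 6.974*l^2 + 12.3662*l + 6.232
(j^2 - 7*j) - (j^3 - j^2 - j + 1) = -j^3 + 2*j^2 - 6*j - 1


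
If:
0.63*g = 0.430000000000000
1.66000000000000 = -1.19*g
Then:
No Solution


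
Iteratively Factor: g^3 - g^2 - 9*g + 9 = (g + 3)*(g^2 - 4*g + 3) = (g - 3)*(g + 3)*(g - 1)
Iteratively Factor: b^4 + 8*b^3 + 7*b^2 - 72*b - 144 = (b + 4)*(b^3 + 4*b^2 - 9*b - 36) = (b + 4)^2*(b^2 - 9) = (b - 3)*(b + 4)^2*(b + 3)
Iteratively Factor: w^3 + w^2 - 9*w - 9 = (w + 1)*(w^2 - 9) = (w - 3)*(w + 1)*(w + 3)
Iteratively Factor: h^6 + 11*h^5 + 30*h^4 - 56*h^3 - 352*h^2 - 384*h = (h + 4)*(h^5 + 7*h^4 + 2*h^3 - 64*h^2 - 96*h) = (h + 4)^2*(h^4 + 3*h^3 - 10*h^2 - 24*h) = h*(h + 4)^2*(h^3 + 3*h^2 - 10*h - 24) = h*(h + 4)^3*(h^2 - h - 6) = h*(h - 3)*(h + 4)^3*(h + 2)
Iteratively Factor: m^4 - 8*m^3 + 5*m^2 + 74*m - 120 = (m - 2)*(m^3 - 6*m^2 - 7*m + 60) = (m - 4)*(m - 2)*(m^2 - 2*m - 15) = (m - 5)*(m - 4)*(m - 2)*(m + 3)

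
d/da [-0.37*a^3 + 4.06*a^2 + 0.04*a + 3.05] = -1.11*a^2 + 8.12*a + 0.04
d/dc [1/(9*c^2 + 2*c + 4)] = 2*(-9*c - 1)/(9*c^2 + 2*c + 4)^2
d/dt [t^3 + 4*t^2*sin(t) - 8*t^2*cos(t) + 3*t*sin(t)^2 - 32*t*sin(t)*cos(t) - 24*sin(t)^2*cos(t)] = 8*t^2*sin(t) + 4*t^2*cos(t) + 3*t^2 + 8*t*sin(t) + 3*t*sin(2*t) - 16*t*cos(t) - 32*t*cos(2*t) + 6*sin(t) - 16*sin(2*t) - 18*sin(3*t) - 3*cos(2*t)/2 + 3/2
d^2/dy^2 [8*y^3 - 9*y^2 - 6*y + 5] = 48*y - 18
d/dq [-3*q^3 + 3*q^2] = 3*q*(2 - 3*q)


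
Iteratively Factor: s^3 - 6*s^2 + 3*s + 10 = (s - 2)*(s^2 - 4*s - 5) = (s - 5)*(s - 2)*(s + 1)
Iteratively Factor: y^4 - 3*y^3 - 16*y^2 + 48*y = (y - 3)*(y^3 - 16*y) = y*(y - 3)*(y^2 - 16) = y*(y - 4)*(y - 3)*(y + 4)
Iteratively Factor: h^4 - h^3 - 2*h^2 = (h - 2)*(h^3 + h^2) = h*(h - 2)*(h^2 + h) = h*(h - 2)*(h + 1)*(h)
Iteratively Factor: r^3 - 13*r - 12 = (r - 4)*(r^2 + 4*r + 3) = (r - 4)*(r + 3)*(r + 1)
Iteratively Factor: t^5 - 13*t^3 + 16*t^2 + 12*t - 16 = (t - 1)*(t^4 + t^3 - 12*t^2 + 4*t + 16) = (t - 1)*(t + 1)*(t^3 - 12*t + 16) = (t - 2)*(t - 1)*(t + 1)*(t^2 + 2*t - 8) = (t - 2)^2*(t - 1)*(t + 1)*(t + 4)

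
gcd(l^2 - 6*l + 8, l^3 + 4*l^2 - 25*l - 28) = l - 4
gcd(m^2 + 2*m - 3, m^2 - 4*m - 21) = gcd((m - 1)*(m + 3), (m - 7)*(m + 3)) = m + 3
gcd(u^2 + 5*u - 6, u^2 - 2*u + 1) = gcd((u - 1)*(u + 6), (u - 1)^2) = u - 1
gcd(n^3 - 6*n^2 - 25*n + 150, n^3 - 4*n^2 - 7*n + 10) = n - 5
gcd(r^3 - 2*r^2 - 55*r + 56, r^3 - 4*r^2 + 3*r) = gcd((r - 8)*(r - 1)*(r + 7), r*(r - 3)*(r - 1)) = r - 1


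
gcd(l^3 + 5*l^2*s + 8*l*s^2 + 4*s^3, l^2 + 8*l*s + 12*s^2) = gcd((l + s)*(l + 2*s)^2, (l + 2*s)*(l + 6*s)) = l + 2*s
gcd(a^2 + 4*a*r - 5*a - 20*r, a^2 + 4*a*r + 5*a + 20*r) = a + 4*r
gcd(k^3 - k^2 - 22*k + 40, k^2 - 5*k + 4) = k - 4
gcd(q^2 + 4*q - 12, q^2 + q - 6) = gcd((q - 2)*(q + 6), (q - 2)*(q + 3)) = q - 2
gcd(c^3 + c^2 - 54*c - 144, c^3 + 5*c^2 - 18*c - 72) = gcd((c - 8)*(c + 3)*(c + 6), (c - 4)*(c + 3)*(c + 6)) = c^2 + 9*c + 18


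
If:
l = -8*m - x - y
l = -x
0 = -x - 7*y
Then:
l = 7*y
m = -y/8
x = -7*y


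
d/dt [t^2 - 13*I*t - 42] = 2*t - 13*I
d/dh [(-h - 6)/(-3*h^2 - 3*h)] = (h*(h + 1) - (h + 6)*(2*h + 1))/(3*h^2*(h + 1)^2)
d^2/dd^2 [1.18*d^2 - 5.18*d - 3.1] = 2.36000000000000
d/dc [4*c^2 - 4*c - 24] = 8*c - 4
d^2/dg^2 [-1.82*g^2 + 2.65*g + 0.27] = -3.64000000000000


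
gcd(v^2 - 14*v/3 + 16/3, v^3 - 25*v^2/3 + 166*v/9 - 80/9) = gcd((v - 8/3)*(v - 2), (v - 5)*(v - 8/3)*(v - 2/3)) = v - 8/3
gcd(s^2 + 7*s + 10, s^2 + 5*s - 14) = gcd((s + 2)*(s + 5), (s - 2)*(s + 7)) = 1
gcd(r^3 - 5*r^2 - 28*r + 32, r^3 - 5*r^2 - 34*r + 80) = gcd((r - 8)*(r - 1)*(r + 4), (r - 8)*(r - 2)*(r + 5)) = r - 8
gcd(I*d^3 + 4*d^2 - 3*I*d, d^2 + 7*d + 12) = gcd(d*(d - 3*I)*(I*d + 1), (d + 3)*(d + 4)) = 1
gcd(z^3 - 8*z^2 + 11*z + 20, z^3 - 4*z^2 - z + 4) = z^2 - 3*z - 4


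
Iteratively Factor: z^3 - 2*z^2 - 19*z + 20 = (z - 1)*(z^2 - z - 20) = (z - 5)*(z - 1)*(z + 4)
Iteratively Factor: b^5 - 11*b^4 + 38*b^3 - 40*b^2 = (b - 4)*(b^4 - 7*b^3 + 10*b^2) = b*(b - 4)*(b^3 - 7*b^2 + 10*b) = b*(b - 5)*(b - 4)*(b^2 - 2*b) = b*(b - 5)*(b - 4)*(b - 2)*(b)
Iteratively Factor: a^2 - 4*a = (a)*(a - 4)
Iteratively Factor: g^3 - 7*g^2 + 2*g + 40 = (g - 4)*(g^2 - 3*g - 10) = (g - 5)*(g - 4)*(g + 2)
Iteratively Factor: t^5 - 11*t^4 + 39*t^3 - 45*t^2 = (t - 3)*(t^4 - 8*t^3 + 15*t^2) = (t - 3)^2*(t^3 - 5*t^2) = (t - 5)*(t - 3)^2*(t^2) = t*(t - 5)*(t - 3)^2*(t)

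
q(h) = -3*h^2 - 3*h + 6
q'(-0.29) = -1.26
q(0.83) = 1.44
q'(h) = -6*h - 3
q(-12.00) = -390.00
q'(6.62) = -42.72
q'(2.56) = -18.36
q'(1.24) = -10.44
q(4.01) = -54.27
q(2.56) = -21.34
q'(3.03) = -21.18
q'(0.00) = -3.00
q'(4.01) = -27.06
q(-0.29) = 6.62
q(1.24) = -2.33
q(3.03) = -30.63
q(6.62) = -145.33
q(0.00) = 6.00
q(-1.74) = 2.14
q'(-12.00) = 69.00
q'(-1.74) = 7.44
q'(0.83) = -7.98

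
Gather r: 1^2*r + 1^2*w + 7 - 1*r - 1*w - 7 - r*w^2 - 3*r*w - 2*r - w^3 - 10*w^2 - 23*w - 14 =r*(-w^2 - 3*w - 2) - w^3 - 10*w^2 - 23*w - 14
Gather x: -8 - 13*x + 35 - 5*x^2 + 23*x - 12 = -5*x^2 + 10*x + 15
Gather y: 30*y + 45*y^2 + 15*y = 45*y^2 + 45*y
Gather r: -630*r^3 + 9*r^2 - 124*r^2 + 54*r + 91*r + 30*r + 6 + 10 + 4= -630*r^3 - 115*r^2 + 175*r + 20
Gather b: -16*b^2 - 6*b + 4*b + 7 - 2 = -16*b^2 - 2*b + 5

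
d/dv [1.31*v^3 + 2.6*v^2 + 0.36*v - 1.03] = 3.93*v^2 + 5.2*v + 0.36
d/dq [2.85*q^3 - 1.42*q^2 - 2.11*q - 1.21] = 8.55*q^2 - 2.84*q - 2.11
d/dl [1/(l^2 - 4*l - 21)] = 2*(2 - l)/(-l^2 + 4*l + 21)^2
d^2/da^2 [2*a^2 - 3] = 4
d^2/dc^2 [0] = 0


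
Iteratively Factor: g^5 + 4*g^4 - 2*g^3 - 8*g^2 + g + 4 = (g - 1)*(g^4 + 5*g^3 + 3*g^2 - 5*g - 4) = (g - 1)*(g + 1)*(g^3 + 4*g^2 - g - 4) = (g - 1)^2*(g + 1)*(g^2 + 5*g + 4) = (g - 1)^2*(g + 1)^2*(g + 4)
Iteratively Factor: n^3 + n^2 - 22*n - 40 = (n + 4)*(n^2 - 3*n - 10) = (n + 2)*(n + 4)*(n - 5)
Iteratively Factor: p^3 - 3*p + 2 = (p - 1)*(p^2 + p - 2) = (p - 1)^2*(p + 2)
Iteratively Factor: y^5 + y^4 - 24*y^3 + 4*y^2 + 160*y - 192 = (y + 4)*(y^4 - 3*y^3 - 12*y^2 + 52*y - 48) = (y - 2)*(y + 4)*(y^3 - y^2 - 14*y + 24) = (y - 2)^2*(y + 4)*(y^2 + y - 12) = (y - 2)^2*(y + 4)^2*(y - 3)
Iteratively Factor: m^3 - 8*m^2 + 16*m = (m - 4)*(m^2 - 4*m) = m*(m - 4)*(m - 4)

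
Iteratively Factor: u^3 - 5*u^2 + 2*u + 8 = (u - 2)*(u^2 - 3*u - 4) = (u - 4)*(u - 2)*(u + 1)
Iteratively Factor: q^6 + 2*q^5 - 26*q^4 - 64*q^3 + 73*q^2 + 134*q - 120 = (q + 3)*(q^5 - q^4 - 23*q^3 + 5*q^2 + 58*q - 40) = (q - 1)*(q + 3)*(q^4 - 23*q^2 - 18*q + 40) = (q - 1)^2*(q + 3)*(q^3 + q^2 - 22*q - 40) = (q - 5)*(q - 1)^2*(q + 3)*(q^2 + 6*q + 8) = (q - 5)*(q - 1)^2*(q + 3)*(q + 4)*(q + 2)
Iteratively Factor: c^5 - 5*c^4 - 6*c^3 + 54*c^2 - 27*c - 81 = (c + 1)*(c^4 - 6*c^3 + 54*c - 81) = (c - 3)*(c + 1)*(c^3 - 3*c^2 - 9*c + 27) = (c - 3)*(c + 1)*(c + 3)*(c^2 - 6*c + 9) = (c - 3)^2*(c + 1)*(c + 3)*(c - 3)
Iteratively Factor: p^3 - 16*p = (p + 4)*(p^2 - 4*p) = p*(p + 4)*(p - 4)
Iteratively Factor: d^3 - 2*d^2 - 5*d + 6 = (d - 3)*(d^2 + d - 2) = (d - 3)*(d - 1)*(d + 2)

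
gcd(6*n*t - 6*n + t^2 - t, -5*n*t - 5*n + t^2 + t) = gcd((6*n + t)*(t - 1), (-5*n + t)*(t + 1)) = 1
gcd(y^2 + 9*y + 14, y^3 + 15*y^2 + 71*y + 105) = y + 7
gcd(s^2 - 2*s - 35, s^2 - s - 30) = s + 5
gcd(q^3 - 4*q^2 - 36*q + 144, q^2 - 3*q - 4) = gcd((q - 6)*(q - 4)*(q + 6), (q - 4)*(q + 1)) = q - 4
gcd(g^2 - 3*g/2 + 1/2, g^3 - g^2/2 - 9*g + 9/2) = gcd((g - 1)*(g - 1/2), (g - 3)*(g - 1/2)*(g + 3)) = g - 1/2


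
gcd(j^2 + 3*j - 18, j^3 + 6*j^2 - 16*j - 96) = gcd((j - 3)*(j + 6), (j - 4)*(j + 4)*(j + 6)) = j + 6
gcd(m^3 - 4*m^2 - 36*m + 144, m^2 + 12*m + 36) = m + 6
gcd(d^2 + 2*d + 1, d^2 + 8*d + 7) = d + 1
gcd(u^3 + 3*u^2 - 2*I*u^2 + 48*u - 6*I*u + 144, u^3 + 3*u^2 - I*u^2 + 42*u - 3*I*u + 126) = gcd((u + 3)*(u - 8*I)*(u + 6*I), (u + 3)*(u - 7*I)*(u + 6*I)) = u^2 + u*(3 + 6*I) + 18*I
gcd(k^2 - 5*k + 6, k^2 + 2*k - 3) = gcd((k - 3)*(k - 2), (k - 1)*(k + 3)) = 1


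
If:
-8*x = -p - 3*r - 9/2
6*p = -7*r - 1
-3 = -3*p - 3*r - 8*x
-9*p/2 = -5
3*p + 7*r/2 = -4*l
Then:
No Solution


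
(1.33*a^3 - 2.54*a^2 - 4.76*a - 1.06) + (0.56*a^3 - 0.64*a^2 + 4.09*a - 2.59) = 1.89*a^3 - 3.18*a^2 - 0.67*a - 3.65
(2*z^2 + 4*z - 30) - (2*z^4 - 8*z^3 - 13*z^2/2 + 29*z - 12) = -2*z^4 + 8*z^3 + 17*z^2/2 - 25*z - 18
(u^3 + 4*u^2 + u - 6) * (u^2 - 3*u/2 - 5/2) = u^5 + 5*u^4/2 - 15*u^3/2 - 35*u^2/2 + 13*u/2 + 15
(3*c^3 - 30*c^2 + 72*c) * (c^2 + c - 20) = 3*c^5 - 27*c^4 - 18*c^3 + 672*c^2 - 1440*c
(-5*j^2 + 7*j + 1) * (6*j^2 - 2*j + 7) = -30*j^4 + 52*j^3 - 43*j^2 + 47*j + 7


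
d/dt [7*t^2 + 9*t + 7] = 14*t + 9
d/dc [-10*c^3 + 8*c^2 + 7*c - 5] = -30*c^2 + 16*c + 7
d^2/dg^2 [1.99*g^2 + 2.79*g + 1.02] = 3.98000000000000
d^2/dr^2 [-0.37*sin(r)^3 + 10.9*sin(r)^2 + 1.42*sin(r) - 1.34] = -1.1425*sin(r) - 0.8325*sin(3*r) + 21.8*cos(2*r)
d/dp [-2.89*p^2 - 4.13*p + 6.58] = -5.78*p - 4.13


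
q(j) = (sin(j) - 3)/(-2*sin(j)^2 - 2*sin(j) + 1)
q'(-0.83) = 1.74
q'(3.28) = 2.14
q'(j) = (4*sin(j)*cos(j) + 2*cos(j))*(sin(j) - 3)/(-2*sin(j)^2 - 2*sin(j) + 1)^2 + cos(j)/(-2*sin(j)^2 - 2*sin(j) + 1)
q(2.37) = 1.68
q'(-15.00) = -1.31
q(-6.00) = -9.55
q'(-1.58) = -0.08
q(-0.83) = -2.70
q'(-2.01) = -2.32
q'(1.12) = -1.05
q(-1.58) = -4.00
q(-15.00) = -2.51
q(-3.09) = -2.78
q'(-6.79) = 0.50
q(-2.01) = -3.33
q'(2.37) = 4.75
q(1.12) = 0.87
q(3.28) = -2.53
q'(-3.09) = 3.63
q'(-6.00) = -96.88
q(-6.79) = -2.32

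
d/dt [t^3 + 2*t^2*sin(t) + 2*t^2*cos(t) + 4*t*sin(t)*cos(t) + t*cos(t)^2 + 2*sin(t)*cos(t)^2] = 2*sqrt(2)*t^2*cos(t + pi/4) + 3*t^2 - t*sin(2*t) + 4*sqrt(2)*t*sin(t + pi/4) + 4*t*cos(2*t) + 2*sin(2*t) + cos(t)/2 + cos(2*t)/2 + 3*cos(3*t)/2 + 1/2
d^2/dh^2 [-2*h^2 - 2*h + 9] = -4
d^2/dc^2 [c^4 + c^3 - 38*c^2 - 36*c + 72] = 12*c^2 + 6*c - 76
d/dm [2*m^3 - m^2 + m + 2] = 6*m^2 - 2*m + 1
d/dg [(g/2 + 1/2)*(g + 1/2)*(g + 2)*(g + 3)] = 2*g^3 + 39*g^2/4 + 14*g + 23/4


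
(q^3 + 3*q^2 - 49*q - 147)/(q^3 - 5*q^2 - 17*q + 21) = (q + 7)/(q - 1)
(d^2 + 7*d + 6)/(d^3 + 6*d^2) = (d + 1)/d^2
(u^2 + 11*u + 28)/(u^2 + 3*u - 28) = (u + 4)/(u - 4)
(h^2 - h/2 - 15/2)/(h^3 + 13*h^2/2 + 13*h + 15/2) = (h - 3)/(h^2 + 4*h + 3)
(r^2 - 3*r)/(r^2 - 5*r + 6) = r/(r - 2)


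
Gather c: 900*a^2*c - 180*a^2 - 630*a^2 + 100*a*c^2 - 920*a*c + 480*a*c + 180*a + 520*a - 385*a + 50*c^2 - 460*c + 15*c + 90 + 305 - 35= -810*a^2 + 315*a + c^2*(100*a + 50) + c*(900*a^2 - 440*a - 445) + 360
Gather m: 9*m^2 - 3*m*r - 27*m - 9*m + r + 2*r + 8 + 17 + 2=9*m^2 + m*(-3*r - 36) + 3*r + 27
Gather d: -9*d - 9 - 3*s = -9*d - 3*s - 9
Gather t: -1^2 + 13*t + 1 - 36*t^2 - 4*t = -36*t^2 + 9*t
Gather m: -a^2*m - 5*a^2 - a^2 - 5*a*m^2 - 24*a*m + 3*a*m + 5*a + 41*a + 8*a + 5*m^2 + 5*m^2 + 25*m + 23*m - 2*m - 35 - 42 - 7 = -6*a^2 + 54*a + m^2*(10 - 5*a) + m*(-a^2 - 21*a + 46) - 84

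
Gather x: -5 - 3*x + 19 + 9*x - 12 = 6*x + 2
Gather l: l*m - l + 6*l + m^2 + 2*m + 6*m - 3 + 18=l*(m + 5) + m^2 + 8*m + 15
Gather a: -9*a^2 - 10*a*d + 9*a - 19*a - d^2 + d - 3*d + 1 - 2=-9*a^2 + a*(-10*d - 10) - d^2 - 2*d - 1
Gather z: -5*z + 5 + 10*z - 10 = 5*z - 5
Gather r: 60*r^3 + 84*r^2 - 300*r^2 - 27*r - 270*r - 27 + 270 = 60*r^3 - 216*r^2 - 297*r + 243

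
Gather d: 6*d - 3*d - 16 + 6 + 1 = 3*d - 9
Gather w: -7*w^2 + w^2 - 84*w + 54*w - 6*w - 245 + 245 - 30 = -6*w^2 - 36*w - 30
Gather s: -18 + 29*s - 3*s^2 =-3*s^2 + 29*s - 18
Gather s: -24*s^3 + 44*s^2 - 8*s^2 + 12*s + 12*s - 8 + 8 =-24*s^3 + 36*s^2 + 24*s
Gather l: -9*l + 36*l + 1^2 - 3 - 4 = 27*l - 6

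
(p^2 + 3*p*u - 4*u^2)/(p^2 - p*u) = (p + 4*u)/p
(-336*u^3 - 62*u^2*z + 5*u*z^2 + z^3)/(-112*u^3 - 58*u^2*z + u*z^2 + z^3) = (6*u + z)/(2*u + z)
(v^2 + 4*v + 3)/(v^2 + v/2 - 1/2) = 2*(v + 3)/(2*v - 1)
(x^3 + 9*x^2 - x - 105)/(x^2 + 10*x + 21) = (x^2 + 2*x - 15)/(x + 3)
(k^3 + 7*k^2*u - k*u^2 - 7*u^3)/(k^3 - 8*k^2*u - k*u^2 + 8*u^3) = (-k - 7*u)/(-k + 8*u)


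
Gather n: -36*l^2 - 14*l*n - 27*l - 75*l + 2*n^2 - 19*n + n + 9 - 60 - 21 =-36*l^2 - 102*l + 2*n^2 + n*(-14*l - 18) - 72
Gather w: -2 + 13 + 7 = 18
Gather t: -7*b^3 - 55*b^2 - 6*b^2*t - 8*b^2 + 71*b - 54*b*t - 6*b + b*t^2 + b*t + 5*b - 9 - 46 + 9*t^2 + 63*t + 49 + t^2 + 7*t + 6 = -7*b^3 - 63*b^2 + 70*b + t^2*(b + 10) + t*(-6*b^2 - 53*b + 70)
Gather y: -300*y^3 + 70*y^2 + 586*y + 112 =-300*y^3 + 70*y^2 + 586*y + 112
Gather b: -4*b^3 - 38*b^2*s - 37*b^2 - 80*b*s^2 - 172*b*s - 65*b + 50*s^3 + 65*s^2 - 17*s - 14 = -4*b^3 + b^2*(-38*s - 37) + b*(-80*s^2 - 172*s - 65) + 50*s^3 + 65*s^2 - 17*s - 14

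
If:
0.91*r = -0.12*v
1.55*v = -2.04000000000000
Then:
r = 0.17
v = -1.32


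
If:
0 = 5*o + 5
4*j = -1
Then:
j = -1/4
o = -1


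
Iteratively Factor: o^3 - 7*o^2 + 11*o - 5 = (o - 5)*(o^2 - 2*o + 1) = (o - 5)*(o - 1)*(o - 1)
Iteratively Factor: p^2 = (p)*(p)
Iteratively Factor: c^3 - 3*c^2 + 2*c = (c - 1)*(c^2 - 2*c) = c*(c - 1)*(c - 2)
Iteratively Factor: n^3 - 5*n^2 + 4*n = (n - 1)*(n^2 - 4*n) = n*(n - 1)*(n - 4)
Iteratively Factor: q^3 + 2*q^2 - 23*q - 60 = (q - 5)*(q^2 + 7*q + 12) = (q - 5)*(q + 3)*(q + 4)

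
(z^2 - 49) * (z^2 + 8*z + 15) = z^4 + 8*z^3 - 34*z^2 - 392*z - 735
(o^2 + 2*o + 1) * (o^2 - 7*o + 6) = o^4 - 5*o^3 - 7*o^2 + 5*o + 6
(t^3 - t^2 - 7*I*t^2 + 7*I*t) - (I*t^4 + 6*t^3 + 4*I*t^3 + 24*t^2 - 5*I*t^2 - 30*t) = -I*t^4 - 5*t^3 - 4*I*t^3 - 25*t^2 - 2*I*t^2 + 30*t + 7*I*t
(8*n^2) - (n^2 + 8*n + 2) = 7*n^2 - 8*n - 2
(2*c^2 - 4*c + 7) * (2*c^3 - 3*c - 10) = 4*c^5 - 8*c^4 + 8*c^3 - 8*c^2 + 19*c - 70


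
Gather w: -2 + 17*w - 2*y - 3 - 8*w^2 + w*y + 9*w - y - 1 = -8*w^2 + w*(y + 26) - 3*y - 6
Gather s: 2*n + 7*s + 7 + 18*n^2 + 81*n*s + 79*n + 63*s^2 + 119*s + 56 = 18*n^2 + 81*n + 63*s^2 + s*(81*n + 126) + 63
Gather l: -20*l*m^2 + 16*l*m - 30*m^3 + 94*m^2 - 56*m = l*(-20*m^2 + 16*m) - 30*m^3 + 94*m^2 - 56*m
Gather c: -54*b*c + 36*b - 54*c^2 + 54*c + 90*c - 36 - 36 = 36*b - 54*c^2 + c*(144 - 54*b) - 72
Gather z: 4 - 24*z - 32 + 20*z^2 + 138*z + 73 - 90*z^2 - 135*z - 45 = -70*z^2 - 21*z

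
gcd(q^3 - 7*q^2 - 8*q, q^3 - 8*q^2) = q^2 - 8*q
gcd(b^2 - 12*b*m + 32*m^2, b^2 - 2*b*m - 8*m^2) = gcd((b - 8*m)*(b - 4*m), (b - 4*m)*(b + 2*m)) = b - 4*m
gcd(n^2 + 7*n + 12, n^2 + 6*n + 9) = n + 3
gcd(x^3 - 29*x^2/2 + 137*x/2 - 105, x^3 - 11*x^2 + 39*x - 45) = x - 5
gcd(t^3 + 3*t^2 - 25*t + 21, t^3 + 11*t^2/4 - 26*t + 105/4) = t^2 + 4*t - 21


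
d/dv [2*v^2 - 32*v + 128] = 4*v - 32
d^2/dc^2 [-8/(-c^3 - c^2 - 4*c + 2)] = 16*(-(3*c + 1)*(c^3 + c^2 + 4*c - 2) + (3*c^2 + 2*c + 4)^2)/(c^3 + c^2 + 4*c - 2)^3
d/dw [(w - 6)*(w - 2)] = 2*w - 8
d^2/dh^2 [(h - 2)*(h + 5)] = 2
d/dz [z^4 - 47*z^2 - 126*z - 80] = 4*z^3 - 94*z - 126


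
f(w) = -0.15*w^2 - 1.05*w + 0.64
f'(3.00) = -1.95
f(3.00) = -3.86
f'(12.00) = -4.65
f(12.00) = -33.56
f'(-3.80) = 0.09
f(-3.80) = 2.46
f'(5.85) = -2.80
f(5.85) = -10.64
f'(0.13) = -1.09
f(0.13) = 0.50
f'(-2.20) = -0.39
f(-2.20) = 2.22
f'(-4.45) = 0.28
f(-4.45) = 2.34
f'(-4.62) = 0.34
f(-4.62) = 2.29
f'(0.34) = -1.15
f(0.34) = 0.27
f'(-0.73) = -0.83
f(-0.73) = 1.33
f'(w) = -0.3*w - 1.05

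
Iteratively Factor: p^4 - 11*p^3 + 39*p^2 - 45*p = (p - 3)*(p^3 - 8*p^2 + 15*p) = (p - 3)^2*(p^2 - 5*p) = (p - 5)*(p - 3)^2*(p)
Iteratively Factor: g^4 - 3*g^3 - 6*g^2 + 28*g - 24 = (g + 3)*(g^3 - 6*g^2 + 12*g - 8) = (g - 2)*(g + 3)*(g^2 - 4*g + 4) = (g - 2)^2*(g + 3)*(g - 2)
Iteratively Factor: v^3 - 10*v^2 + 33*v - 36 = (v - 3)*(v^2 - 7*v + 12) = (v - 4)*(v - 3)*(v - 3)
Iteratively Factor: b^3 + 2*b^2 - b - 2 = (b + 1)*(b^2 + b - 2) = (b + 1)*(b + 2)*(b - 1)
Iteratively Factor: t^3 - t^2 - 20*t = (t + 4)*(t^2 - 5*t) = t*(t + 4)*(t - 5)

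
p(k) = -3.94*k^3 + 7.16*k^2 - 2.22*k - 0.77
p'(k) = -11.82*k^2 + 14.32*k - 2.22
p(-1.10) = 15.58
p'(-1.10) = -32.27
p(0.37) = -0.81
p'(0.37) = 1.46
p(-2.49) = 109.98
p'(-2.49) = -111.16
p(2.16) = -11.87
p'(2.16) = -26.44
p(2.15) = -11.60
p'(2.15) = -26.07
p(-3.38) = 240.67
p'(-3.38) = -185.66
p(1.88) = -5.82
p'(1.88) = -17.08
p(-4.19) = 424.06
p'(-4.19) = -269.73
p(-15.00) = 14941.03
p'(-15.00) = -2876.52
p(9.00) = -2313.05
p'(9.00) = -830.76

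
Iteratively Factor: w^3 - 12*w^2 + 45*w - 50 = (w - 5)*(w^2 - 7*w + 10) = (w - 5)^2*(w - 2)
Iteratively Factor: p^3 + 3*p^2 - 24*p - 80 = (p - 5)*(p^2 + 8*p + 16) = (p - 5)*(p + 4)*(p + 4)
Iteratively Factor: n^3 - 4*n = (n - 2)*(n^2 + 2*n) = (n - 2)*(n + 2)*(n)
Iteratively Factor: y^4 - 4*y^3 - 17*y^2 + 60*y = (y + 4)*(y^3 - 8*y^2 + 15*y) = (y - 3)*(y + 4)*(y^2 - 5*y) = (y - 5)*(y - 3)*(y + 4)*(y)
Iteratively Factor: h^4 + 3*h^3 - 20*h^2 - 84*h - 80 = (h + 2)*(h^3 + h^2 - 22*h - 40) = (h - 5)*(h + 2)*(h^2 + 6*h + 8) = (h - 5)*(h + 2)*(h + 4)*(h + 2)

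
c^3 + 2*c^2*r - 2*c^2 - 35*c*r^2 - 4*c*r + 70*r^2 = (c - 2)*(c - 5*r)*(c + 7*r)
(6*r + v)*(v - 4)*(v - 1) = 6*r*v^2 - 30*r*v + 24*r + v^3 - 5*v^2 + 4*v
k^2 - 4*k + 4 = (k - 2)^2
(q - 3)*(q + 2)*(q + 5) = q^3 + 4*q^2 - 11*q - 30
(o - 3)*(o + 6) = o^2 + 3*o - 18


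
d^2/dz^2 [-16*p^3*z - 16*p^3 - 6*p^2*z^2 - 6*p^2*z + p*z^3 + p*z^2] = 2*p*(-6*p + 3*z + 1)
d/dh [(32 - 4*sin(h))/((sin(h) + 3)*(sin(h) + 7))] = 4*(sin(h)^2 - 16*sin(h) - 101)*cos(h)/((sin(h) + 3)^2*(sin(h) + 7)^2)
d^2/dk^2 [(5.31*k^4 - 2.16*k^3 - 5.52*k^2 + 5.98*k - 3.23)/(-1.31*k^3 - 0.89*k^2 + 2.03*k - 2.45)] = (-1.4210854715202e-14*k^7 - 22.7448119999999*k^6 + 132.706992*k^5 - 171.193284*k^4 + 221.821864*k^3 - 325.026636*k^2 + 58.814784*k + 19.319524)/(2.248091*k^9 + 4.581987*k^8 - 7.338096*k^7 - 0.882357999999996*k^6 + 28.509978*k^5 - 22.266972*k^4 - 11.334092*k^3 + 46.31529*k^2 - 36.555225*k + 14.706125)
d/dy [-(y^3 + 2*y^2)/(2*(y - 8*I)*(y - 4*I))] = y*(-y^3 + 24*I*y^2 + 24*y*(4 + I) + 128)/(2*(y^4 - 24*I*y^3 - 208*y^2 + 768*I*y + 1024))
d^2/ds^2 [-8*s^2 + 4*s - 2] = -16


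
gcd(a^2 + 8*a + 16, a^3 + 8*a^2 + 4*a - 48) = a + 4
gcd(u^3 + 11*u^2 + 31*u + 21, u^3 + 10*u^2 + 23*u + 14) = u^2 + 8*u + 7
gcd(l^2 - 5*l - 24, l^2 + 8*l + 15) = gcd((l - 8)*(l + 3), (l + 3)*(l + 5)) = l + 3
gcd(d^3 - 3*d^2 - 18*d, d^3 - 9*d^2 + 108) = d^2 - 3*d - 18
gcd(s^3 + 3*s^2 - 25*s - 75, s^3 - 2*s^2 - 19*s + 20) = s - 5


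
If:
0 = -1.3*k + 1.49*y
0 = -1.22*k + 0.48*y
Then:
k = 0.00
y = 0.00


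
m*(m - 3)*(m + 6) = m^3 + 3*m^2 - 18*m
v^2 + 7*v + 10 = (v + 2)*(v + 5)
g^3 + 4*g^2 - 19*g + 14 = (g - 2)*(g - 1)*(g + 7)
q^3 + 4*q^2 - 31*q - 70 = (q - 5)*(q + 2)*(q + 7)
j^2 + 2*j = j*(j + 2)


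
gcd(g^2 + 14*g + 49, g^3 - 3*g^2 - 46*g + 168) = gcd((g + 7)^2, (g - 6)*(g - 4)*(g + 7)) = g + 7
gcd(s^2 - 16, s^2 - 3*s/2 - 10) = s - 4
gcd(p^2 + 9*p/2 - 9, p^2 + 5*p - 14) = 1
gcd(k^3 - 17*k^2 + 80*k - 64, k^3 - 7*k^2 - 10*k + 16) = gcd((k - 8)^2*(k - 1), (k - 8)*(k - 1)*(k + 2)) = k^2 - 9*k + 8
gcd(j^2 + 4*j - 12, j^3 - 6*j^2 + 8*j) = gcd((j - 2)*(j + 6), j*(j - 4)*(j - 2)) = j - 2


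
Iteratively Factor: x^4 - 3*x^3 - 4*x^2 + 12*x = (x - 2)*(x^3 - x^2 - 6*x) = (x - 3)*(x - 2)*(x^2 + 2*x) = x*(x - 3)*(x - 2)*(x + 2)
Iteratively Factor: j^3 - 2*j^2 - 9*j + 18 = (j - 2)*(j^2 - 9) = (j - 3)*(j - 2)*(j + 3)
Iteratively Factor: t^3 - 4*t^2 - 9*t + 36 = (t - 3)*(t^2 - t - 12) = (t - 4)*(t - 3)*(t + 3)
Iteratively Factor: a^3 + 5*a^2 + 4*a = (a + 1)*(a^2 + 4*a) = a*(a + 1)*(a + 4)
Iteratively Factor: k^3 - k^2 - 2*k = (k)*(k^2 - k - 2) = k*(k + 1)*(k - 2)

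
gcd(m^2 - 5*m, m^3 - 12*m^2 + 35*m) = m^2 - 5*m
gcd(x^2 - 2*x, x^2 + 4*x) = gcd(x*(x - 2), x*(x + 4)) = x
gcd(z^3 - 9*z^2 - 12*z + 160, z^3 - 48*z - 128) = z^2 - 4*z - 32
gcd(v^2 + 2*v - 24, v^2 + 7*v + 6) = v + 6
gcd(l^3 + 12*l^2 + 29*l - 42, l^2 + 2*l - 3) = l - 1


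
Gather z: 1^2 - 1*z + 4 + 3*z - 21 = 2*z - 16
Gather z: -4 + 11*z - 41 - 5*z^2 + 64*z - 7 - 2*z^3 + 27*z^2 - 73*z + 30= -2*z^3 + 22*z^2 + 2*z - 22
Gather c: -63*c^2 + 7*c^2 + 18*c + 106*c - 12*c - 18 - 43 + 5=-56*c^2 + 112*c - 56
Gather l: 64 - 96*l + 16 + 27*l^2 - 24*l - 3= 27*l^2 - 120*l + 77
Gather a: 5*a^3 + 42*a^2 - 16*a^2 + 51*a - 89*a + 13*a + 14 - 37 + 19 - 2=5*a^3 + 26*a^2 - 25*a - 6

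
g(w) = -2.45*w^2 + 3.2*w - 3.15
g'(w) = 3.2 - 4.9*w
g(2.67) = -12.07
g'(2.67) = -9.88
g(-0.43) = -4.98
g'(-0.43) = 5.31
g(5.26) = -54.10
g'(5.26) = -22.57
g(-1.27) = -11.17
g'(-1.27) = 9.42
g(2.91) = -14.58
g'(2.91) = -11.06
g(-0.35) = -4.57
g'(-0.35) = 4.92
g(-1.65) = -15.10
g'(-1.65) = 11.28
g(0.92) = -2.28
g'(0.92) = -1.31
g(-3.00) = -34.80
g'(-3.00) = 17.90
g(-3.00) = -34.80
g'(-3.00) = 17.90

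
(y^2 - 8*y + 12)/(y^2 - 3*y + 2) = (y - 6)/(y - 1)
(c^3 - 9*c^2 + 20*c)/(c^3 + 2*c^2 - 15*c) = (c^2 - 9*c + 20)/(c^2 + 2*c - 15)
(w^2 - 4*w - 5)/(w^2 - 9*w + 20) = (w + 1)/(w - 4)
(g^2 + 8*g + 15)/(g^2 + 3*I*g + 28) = (g^2 + 8*g + 15)/(g^2 + 3*I*g + 28)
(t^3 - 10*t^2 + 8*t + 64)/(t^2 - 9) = (t^3 - 10*t^2 + 8*t + 64)/(t^2 - 9)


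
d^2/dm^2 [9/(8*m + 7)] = 1152/(8*m + 7)^3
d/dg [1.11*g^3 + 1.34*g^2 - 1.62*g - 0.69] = 3.33*g^2 + 2.68*g - 1.62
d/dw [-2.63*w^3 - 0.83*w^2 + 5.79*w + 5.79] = -7.89*w^2 - 1.66*w + 5.79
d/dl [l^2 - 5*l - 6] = 2*l - 5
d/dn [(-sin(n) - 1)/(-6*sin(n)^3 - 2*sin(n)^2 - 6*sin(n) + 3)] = (-13*sin(n) + 3*sin(3*n) + 10*cos(2*n) - 19)*cos(n)/(6*sin(n)^3 + 2*sin(n)^2 + 6*sin(n) - 3)^2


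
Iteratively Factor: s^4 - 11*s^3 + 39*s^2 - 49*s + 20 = (s - 4)*(s^3 - 7*s^2 + 11*s - 5) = (s - 4)*(s - 1)*(s^2 - 6*s + 5) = (s - 5)*(s - 4)*(s - 1)*(s - 1)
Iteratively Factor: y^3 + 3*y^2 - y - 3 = (y + 3)*(y^2 - 1) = (y - 1)*(y + 3)*(y + 1)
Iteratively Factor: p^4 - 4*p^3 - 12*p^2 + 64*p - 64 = (p - 4)*(p^3 - 12*p + 16) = (p - 4)*(p + 4)*(p^2 - 4*p + 4) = (p - 4)*(p - 2)*(p + 4)*(p - 2)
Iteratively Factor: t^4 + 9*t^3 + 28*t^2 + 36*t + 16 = (t + 1)*(t^3 + 8*t^2 + 20*t + 16) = (t + 1)*(t + 2)*(t^2 + 6*t + 8) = (t + 1)*(t + 2)^2*(t + 4)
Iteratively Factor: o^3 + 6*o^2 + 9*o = (o + 3)*(o^2 + 3*o) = o*(o + 3)*(o + 3)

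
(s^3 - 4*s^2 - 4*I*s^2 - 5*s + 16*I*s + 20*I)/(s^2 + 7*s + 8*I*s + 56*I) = (s^3 - 4*s^2*(1 + I) + s*(-5 + 16*I) + 20*I)/(s^2 + s*(7 + 8*I) + 56*I)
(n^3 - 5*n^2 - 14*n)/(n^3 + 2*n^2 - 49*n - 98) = n/(n + 7)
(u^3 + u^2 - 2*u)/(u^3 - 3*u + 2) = u/(u - 1)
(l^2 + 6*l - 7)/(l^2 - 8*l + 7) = (l + 7)/(l - 7)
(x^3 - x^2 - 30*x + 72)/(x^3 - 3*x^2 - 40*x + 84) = (x^2 - 7*x + 12)/(x^2 - 9*x + 14)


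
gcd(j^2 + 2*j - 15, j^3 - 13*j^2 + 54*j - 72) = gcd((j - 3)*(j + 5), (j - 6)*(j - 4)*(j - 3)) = j - 3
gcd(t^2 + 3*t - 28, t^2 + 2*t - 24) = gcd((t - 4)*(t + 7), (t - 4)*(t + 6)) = t - 4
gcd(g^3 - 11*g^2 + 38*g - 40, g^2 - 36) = 1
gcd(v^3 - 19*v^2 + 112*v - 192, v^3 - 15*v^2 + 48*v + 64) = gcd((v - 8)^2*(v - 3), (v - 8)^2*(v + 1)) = v^2 - 16*v + 64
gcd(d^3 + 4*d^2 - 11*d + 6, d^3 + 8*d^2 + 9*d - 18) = d^2 + 5*d - 6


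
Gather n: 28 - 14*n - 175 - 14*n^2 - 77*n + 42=-14*n^2 - 91*n - 105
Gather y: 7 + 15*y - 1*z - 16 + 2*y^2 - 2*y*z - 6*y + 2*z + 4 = 2*y^2 + y*(9 - 2*z) + z - 5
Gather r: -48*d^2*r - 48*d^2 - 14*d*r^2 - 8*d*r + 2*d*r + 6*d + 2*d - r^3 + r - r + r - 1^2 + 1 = -48*d^2 - 14*d*r^2 + 8*d - r^3 + r*(-48*d^2 - 6*d + 1)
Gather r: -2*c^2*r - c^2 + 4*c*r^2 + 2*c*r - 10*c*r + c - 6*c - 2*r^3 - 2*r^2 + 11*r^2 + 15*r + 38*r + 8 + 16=-c^2 - 5*c - 2*r^3 + r^2*(4*c + 9) + r*(-2*c^2 - 8*c + 53) + 24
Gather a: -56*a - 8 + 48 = 40 - 56*a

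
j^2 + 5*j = j*(j + 5)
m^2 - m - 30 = (m - 6)*(m + 5)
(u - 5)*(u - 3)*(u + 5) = u^3 - 3*u^2 - 25*u + 75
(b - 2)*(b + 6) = b^2 + 4*b - 12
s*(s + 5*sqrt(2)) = s^2 + 5*sqrt(2)*s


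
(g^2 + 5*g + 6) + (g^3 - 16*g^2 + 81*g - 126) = g^3 - 15*g^2 + 86*g - 120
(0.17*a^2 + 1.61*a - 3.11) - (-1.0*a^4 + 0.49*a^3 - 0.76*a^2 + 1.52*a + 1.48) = 1.0*a^4 - 0.49*a^3 + 0.93*a^2 + 0.0900000000000001*a - 4.59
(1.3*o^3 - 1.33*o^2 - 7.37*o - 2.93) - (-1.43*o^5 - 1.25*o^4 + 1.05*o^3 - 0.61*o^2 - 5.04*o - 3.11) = 1.43*o^5 + 1.25*o^4 + 0.25*o^3 - 0.72*o^2 - 2.33*o + 0.18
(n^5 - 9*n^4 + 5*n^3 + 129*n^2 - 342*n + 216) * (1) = n^5 - 9*n^4 + 5*n^3 + 129*n^2 - 342*n + 216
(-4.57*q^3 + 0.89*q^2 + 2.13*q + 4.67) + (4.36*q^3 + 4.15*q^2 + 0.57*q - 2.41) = -0.21*q^3 + 5.04*q^2 + 2.7*q + 2.26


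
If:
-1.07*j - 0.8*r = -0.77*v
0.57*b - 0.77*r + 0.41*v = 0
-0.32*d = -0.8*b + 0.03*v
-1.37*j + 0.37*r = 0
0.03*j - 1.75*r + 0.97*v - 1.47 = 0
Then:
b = -1.33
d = -2.79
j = -1.07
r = -3.97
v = -5.62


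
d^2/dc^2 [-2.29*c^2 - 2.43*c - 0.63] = -4.58000000000000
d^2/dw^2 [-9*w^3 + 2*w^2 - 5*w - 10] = 4 - 54*w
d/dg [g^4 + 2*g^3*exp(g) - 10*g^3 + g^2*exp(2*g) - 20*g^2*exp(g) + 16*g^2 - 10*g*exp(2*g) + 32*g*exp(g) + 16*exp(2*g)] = 2*g^3*exp(g) + 4*g^3 + 2*g^2*exp(2*g) - 14*g^2*exp(g) - 30*g^2 - 18*g*exp(2*g) - 8*g*exp(g) + 32*g + 22*exp(2*g) + 32*exp(g)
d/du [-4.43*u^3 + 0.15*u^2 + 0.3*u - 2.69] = -13.29*u^2 + 0.3*u + 0.3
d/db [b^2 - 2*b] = 2*b - 2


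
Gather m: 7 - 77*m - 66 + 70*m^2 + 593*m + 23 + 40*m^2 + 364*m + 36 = 110*m^2 + 880*m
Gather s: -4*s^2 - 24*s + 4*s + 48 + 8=-4*s^2 - 20*s + 56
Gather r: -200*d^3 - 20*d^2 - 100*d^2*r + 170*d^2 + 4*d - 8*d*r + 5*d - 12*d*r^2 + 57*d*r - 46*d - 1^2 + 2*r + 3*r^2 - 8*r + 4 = -200*d^3 + 150*d^2 - 37*d + r^2*(3 - 12*d) + r*(-100*d^2 + 49*d - 6) + 3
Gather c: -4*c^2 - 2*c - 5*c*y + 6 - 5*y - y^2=-4*c^2 + c*(-5*y - 2) - y^2 - 5*y + 6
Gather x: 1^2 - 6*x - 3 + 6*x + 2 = 0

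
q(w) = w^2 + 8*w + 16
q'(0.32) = 8.64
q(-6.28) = 5.20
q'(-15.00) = -22.00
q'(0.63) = 9.26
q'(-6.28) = -4.56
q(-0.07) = 15.44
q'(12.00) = 32.00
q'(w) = 2*w + 8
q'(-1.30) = 5.40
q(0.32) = 18.66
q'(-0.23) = 7.54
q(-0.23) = 14.21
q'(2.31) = 12.62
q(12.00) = 256.00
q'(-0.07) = 7.86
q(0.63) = 21.44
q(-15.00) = 121.00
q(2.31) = 39.82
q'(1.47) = 10.94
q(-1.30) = 7.29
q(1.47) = 29.92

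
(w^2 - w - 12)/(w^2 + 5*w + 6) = (w - 4)/(w + 2)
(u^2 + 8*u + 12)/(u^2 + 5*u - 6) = (u + 2)/(u - 1)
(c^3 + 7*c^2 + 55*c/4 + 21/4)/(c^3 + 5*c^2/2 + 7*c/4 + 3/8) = 2*(2*c^2 + 13*c + 21)/(4*c^2 + 8*c + 3)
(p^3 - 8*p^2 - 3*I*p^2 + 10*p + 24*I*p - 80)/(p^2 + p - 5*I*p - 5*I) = (p^2 + 2*p*(-4 + I) - 16*I)/(p + 1)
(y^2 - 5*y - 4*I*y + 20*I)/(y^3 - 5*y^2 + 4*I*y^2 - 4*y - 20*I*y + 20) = (y - 4*I)/(y^2 + 4*I*y - 4)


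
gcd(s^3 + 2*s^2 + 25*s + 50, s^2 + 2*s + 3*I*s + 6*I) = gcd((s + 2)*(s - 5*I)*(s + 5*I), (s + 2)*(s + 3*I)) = s + 2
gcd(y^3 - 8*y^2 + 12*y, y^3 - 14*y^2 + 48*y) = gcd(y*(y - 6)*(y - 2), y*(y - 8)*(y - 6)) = y^2 - 6*y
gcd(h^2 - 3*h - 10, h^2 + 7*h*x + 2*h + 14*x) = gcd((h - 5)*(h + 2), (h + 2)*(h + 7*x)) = h + 2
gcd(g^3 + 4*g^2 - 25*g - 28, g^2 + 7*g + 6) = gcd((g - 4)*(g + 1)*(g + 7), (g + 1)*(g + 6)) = g + 1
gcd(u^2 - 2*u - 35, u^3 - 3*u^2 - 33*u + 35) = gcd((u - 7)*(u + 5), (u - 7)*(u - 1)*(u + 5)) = u^2 - 2*u - 35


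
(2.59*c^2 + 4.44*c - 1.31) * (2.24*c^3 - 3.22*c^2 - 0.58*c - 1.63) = 5.8016*c^5 + 1.6058*c^4 - 18.7334*c^3 - 2.5787*c^2 - 6.4774*c + 2.1353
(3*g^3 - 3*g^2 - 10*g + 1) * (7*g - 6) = 21*g^4 - 39*g^3 - 52*g^2 + 67*g - 6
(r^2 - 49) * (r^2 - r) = r^4 - r^3 - 49*r^2 + 49*r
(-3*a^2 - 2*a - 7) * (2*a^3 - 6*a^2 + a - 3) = -6*a^5 + 14*a^4 - 5*a^3 + 49*a^2 - a + 21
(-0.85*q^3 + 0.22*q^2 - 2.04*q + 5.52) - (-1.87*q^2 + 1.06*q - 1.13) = -0.85*q^3 + 2.09*q^2 - 3.1*q + 6.65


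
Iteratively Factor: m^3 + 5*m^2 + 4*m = (m)*(m^2 + 5*m + 4) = m*(m + 1)*(m + 4)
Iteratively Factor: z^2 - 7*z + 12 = (z - 4)*(z - 3)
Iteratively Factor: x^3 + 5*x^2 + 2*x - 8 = (x + 4)*(x^2 + x - 2) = (x - 1)*(x + 4)*(x + 2)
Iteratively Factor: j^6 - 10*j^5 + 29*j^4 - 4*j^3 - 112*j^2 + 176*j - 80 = (j + 2)*(j^5 - 12*j^4 + 53*j^3 - 110*j^2 + 108*j - 40) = (j - 5)*(j + 2)*(j^4 - 7*j^3 + 18*j^2 - 20*j + 8) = (j - 5)*(j - 2)*(j + 2)*(j^3 - 5*j^2 + 8*j - 4) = (j - 5)*(j - 2)^2*(j + 2)*(j^2 - 3*j + 2) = (j - 5)*(j - 2)^2*(j - 1)*(j + 2)*(j - 2)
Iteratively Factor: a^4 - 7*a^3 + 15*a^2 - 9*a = (a - 3)*(a^3 - 4*a^2 + 3*a) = a*(a - 3)*(a^2 - 4*a + 3) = a*(a - 3)^2*(a - 1)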